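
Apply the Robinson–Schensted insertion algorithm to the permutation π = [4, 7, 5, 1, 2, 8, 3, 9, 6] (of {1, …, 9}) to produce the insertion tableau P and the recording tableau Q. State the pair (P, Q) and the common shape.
P = [1, 2, 3, 6] / [4, 5, 8, 9] / [7];  Q = [1, 2, 6, 8] / [3, 5, 7, 9] / [4];  common shape = (4, 4, 1)

Row-insert the values π_1, π_2, … into P one at a time, bumping the leftmost entry strictly greater than the inserted value down to the next row. The recording tableau Q records, in position (i, j), the step at which that cell was added to P.
  Insert 4 (step 1): P = [4];  Q = [1]
  Insert 7 (step 2): P = [4, 7];  Q = [1, 2]
  Insert 5 (step 3): P = [4, 5] / [7];  Q = [1, 2] / [3]
  Insert 1 (step 4): P = [1, 5] / [4] / [7];  Q = [1, 2] / [3] / [4]
  Insert 2 (step 5): P = [1, 2] / [4, 5] / [7];  Q = [1, 2] / [3, 5] / [4]
  Insert 8 (step 6): P = [1, 2, 8] / [4, 5] / [7];  Q = [1, 2, 6] / [3, 5] / [4]
  Insert 3 (step 7): P = [1, 2, 3] / [4, 5, 8] / [7];  Q = [1, 2, 6] / [3, 5, 7] / [4]
  Insert 9 (step 8): P = [1, 2, 3, 9] / [4, 5, 8] / [7];  Q = [1, 2, 6, 8] / [3, 5, 7] / [4]
  Insert 6 (step 9): P = [1, 2, 3, 6] / [4, 5, 8, 9] / [7];  Q = [1, 2, 6, 8] / [3, 5, 7, 9] / [4]
Final shape: (4, 4, 1).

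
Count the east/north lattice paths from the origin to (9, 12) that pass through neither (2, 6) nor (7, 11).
Number of paths = 171578

Inclusion–exclusion. Total paths: C(21, 9) = 293930. Through P₁: C(8, 2)·C(13, 7) = 48048. Through P₂: C(18, 7)·C(3, 2) = 95472. Since P₁ is strictly southwest of P₂, a monotone path through both must visit P₁ then P₂; paths through both = C(8, 2)·C(10, 5)·C(3, 2) = 21168. Avoid both = 293930 − 48048 − 95472 + 21168 = 171578.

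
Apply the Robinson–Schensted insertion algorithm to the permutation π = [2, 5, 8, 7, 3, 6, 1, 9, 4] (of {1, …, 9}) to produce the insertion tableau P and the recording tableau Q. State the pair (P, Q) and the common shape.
P = [1, 3, 4, 9] / [2, 6] / [5, 7] / [8];  Q = [1, 2, 3, 8] / [4, 6] / [5, 9] / [7];  common shape = (4, 2, 2, 1)

Row-insert the values π_1, π_2, … into P one at a time, bumping the leftmost entry strictly greater than the inserted value down to the next row. The recording tableau Q records, in position (i, j), the step at which that cell was added to P.
  Insert 2 (step 1): P = [2];  Q = [1]
  Insert 5 (step 2): P = [2, 5];  Q = [1, 2]
  Insert 8 (step 3): P = [2, 5, 8];  Q = [1, 2, 3]
  Insert 7 (step 4): P = [2, 5, 7] / [8];  Q = [1, 2, 3] / [4]
  Insert 3 (step 5): P = [2, 3, 7] / [5] / [8];  Q = [1, 2, 3] / [4] / [5]
  Insert 6 (step 6): P = [2, 3, 6] / [5, 7] / [8];  Q = [1, 2, 3] / [4, 6] / [5]
  Insert 1 (step 7): P = [1, 3, 6] / [2, 7] / [5] / [8];  Q = [1, 2, 3] / [4, 6] / [5] / [7]
  Insert 9 (step 8): P = [1, 3, 6, 9] / [2, 7] / [5] / [8];  Q = [1, 2, 3, 8] / [4, 6] / [5] / [7]
  Insert 4 (step 9): P = [1, 3, 4, 9] / [2, 6] / [5, 7] / [8];  Q = [1, 2, 3, 8] / [4, 6] / [5, 9] / [7]
Final shape: (4, 2, 2, 1).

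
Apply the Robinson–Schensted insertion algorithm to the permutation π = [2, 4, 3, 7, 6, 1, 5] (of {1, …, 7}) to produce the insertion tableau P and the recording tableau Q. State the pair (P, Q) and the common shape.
P = [1, 3, 5] / [2, 6] / [4, 7];  Q = [1, 2, 4] / [3, 5] / [6, 7];  common shape = (3, 2, 2)

Row-insert the values π_1, π_2, … into P one at a time, bumping the leftmost entry strictly greater than the inserted value down to the next row. The recording tableau Q records, in position (i, j), the step at which that cell was added to P.
  Insert 2 (step 1): P = [2];  Q = [1]
  Insert 4 (step 2): P = [2, 4];  Q = [1, 2]
  Insert 3 (step 3): P = [2, 3] / [4];  Q = [1, 2] / [3]
  Insert 7 (step 4): P = [2, 3, 7] / [4];  Q = [1, 2, 4] / [3]
  Insert 6 (step 5): P = [2, 3, 6] / [4, 7];  Q = [1, 2, 4] / [3, 5]
  Insert 1 (step 6): P = [1, 3, 6] / [2, 7] / [4];  Q = [1, 2, 4] / [3, 5] / [6]
  Insert 5 (step 7): P = [1, 3, 5] / [2, 6] / [4, 7];  Q = [1, 2, 4] / [3, 5] / [6, 7]
Final shape: (3, 2, 2).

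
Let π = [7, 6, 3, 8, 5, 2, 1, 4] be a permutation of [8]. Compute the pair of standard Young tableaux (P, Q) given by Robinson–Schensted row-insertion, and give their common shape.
P = [1, 4] / [2, 5] / [3, 8] / [6] / [7];  Q = [1, 4] / [2, 5] / [3, 8] / [6] / [7];  common shape = (2, 2, 2, 1, 1)

Row-insert the values π_1, π_2, … into P one at a time, bumping the leftmost entry strictly greater than the inserted value down to the next row. The recording tableau Q records, in position (i, j), the step at which that cell was added to P.
  Insert 7 (step 1): P = [7];  Q = [1]
  Insert 6 (step 2): P = [6] / [7];  Q = [1] / [2]
  Insert 3 (step 3): P = [3] / [6] / [7];  Q = [1] / [2] / [3]
  Insert 8 (step 4): P = [3, 8] / [6] / [7];  Q = [1, 4] / [2] / [3]
  Insert 5 (step 5): P = [3, 5] / [6, 8] / [7];  Q = [1, 4] / [2, 5] / [3]
  Insert 2 (step 6): P = [2, 5] / [3, 8] / [6] / [7];  Q = [1, 4] / [2, 5] / [3] / [6]
  Insert 1 (step 7): P = [1, 5] / [2, 8] / [3] / [6] / [7];  Q = [1, 4] / [2, 5] / [3] / [6] / [7]
  Insert 4 (step 8): P = [1, 4] / [2, 5] / [3, 8] / [6] / [7];  Q = [1, 4] / [2, 5] / [3, 8] / [6] / [7]
Final shape: (2, 2, 2, 1, 1).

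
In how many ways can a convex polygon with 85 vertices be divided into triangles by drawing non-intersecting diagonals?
C_83 = 68854441132780194707888052034668647142985206100

These polygon triangulations are counted by the Catalan number C_n = (1/(n + 1)) · C(2n, n). For n = 83: C_83 = (1/84) · C(166, 83) = 5783773055153536355462596370912166360010757312400/84 = 68854441132780194707888052034668647142985206100.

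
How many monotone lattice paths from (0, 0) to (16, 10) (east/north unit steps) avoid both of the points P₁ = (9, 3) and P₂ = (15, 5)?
Number of paths = 4500631

Inclusion–exclusion. Total paths: C(26, 16) = 5311735. Through P₁: C(12, 9)·C(14, 7) = 755040. Through P₂: C(20, 15)·C(6, 1) = 93024. Since P₁ is strictly southwest of P₂, a monotone path through both must visit P₁ then P₂; paths through both = C(12, 9)·C(8, 6)·C(6, 1) = 36960. Avoid both = 5311735 − 755040 − 93024 + 36960 = 4500631.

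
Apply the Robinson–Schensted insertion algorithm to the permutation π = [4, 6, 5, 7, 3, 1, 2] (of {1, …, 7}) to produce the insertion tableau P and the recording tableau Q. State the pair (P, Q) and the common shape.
P = [1, 2, 7] / [3, 5] / [4] / [6];  Q = [1, 2, 4] / [3, 7] / [5] / [6];  common shape = (3, 2, 1, 1)

Row-insert the values π_1, π_2, … into P one at a time, bumping the leftmost entry strictly greater than the inserted value down to the next row. The recording tableau Q records, in position (i, j), the step at which that cell was added to P.
  Insert 4 (step 1): P = [4];  Q = [1]
  Insert 6 (step 2): P = [4, 6];  Q = [1, 2]
  Insert 5 (step 3): P = [4, 5] / [6];  Q = [1, 2] / [3]
  Insert 7 (step 4): P = [4, 5, 7] / [6];  Q = [1, 2, 4] / [3]
  Insert 3 (step 5): P = [3, 5, 7] / [4] / [6];  Q = [1, 2, 4] / [3] / [5]
  Insert 1 (step 6): P = [1, 5, 7] / [3] / [4] / [6];  Q = [1, 2, 4] / [3] / [5] / [6]
  Insert 2 (step 7): P = [1, 2, 7] / [3, 5] / [4] / [6];  Q = [1, 2, 4] / [3, 7] / [5] / [6]
Final shape: (3, 2, 1, 1).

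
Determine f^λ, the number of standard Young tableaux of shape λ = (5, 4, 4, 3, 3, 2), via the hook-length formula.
# SYT of shape (5, 4, 4, 3, 3, 2) = 224478540

Hook-length formula: f^λ = n! / Π hook(c), product over all cells c of the Young diagram. For λ = (5, 4, 4, 3, 3, 2), n = 21 boxes. Hook lengths by row (left-to-right, top-to-bottom): [10, 9, 7, 4, 1]; [8, 7, 5, 2]; [7, 6, 4, 1]; [5, 4, 2]; [4, 3, 1]; [2, 1]. Product of hooks = 227598336000. So f^λ = 21! / 227598336000 = 51090942171709440000 / 227598336000 = 224478540.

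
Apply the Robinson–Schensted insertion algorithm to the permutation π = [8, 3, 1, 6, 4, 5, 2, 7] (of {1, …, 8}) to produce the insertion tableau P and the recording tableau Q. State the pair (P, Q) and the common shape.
P = [1, 2, 5, 7] / [3, 4] / [6] / [8];  Q = [1, 4, 6, 8] / [2, 5] / [3] / [7];  common shape = (4, 2, 1, 1)

Row-insert the values π_1, π_2, … into P one at a time, bumping the leftmost entry strictly greater than the inserted value down to the next row. The recording tableau Q records, in position (i, j), the step at which that cell was added to P.
  Insert 8 (step 1): P = [8];  Q = [1]
  Insert 3 (step 2): P = [3] / [8];  Q = [1] / [2]
  Insert 1 (step 3): P = [1] / [3] / [8];  Q = [1] / [2] / [3]
  Insert 6 (step 4): P = [1, 6] / [3] / [8];  Q = [1, 4] / [2] / [3]
  Insert 4 (step 5): P = [1, 4] / [3, 6] / [8];  Q = [1, 4] / [2, 5] / [3]
  Insert 5 (step 6): P = [1, 4, 5] / [3, 6] / [8];  Q = [1, 4, 6] / [2, 5] / [3]
  Insert 2 (step 7): P = [1, 2, 5] / [3, 4] / [6] / [8];  Q = [1, 4, 6] / [2, 5] / [3] / [7]
  Insert 7 (step 8): P = [1, 2, 5, 7] / [3, 4] / [6] / [8];  Q = [1, 4, 6, 8] / [2, 5] / [3] / [7]
Final shape: (4, 2, 1, 1).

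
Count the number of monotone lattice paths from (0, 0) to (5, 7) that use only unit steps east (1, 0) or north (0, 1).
Number of paths = 792

A monotone lattice path from (0, 0) to (5, 7) consists of 5 east steps and 7 north steps in some order, so it is determined by which 5 of the 12 steps are east. The count is C(12, 5) = 792.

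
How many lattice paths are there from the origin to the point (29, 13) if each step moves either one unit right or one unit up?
Number of paths = 25518731280

A monotone lattice path from (0, 0) to (29, 13) consists of 29 east steps and 13 north steps in some order, so it is determined by which 29 of the 42 steps are east. The count is C(42, 29) = 25518731280.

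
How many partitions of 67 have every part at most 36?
p(67, parts ≤ 36) = 2651060

Use the recurrence p(n, m) = p(n, m−1) + p(n−m, m): either the largest part is < m (count p(n, m−1)) or the largest part is exactly m (remove one copy of m, count p(n−m, m)). With p(0, ·) = 1 this gives p(67, parts ≤ 36) = 2651060. (By conjugating Young diagrams, this also counts partitions of 67 into at most 36 parts.)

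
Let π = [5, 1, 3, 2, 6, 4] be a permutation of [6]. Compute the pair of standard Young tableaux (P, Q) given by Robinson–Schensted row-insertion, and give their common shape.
P = [1, 2, 4] / [3, 6] / [5];  Q = [1, 3, 5] / [2, 6] / [4];  common shape = (3, 2, 1)

Row-insert the values π_1, π_2, … into P one at a time, bumping the leftmost entry strictly greater than the inserted value down to the next row. The recording tableau Q records, in position (i, j), the step at which that cell was added to P.
  Insert 5 (step 1): P = [5];  Q = [1]
  Insert 1 (step 2): P = [1] / [5];  Q = [1] / [2]
  Insert 3 (step 3): P = [1, 3] / [5];  Q = [1, 3] / [2]
  Insert 2 (step 4): P = [1, 2] / [3] / [5];  Q = [1, 3] / [2] / [4]
  Insert 6 (step 5): P = [1, 2, 6] / [3] / [5];  Q = [1, 3, 5] / [2] / [4]
  Insert 4 (step 6): P = [1, 2, 4] / [3, 6] / [5];  Q = [1, 3, 5] / [2, 6] / [4]
Final shape: (3, 2, 1).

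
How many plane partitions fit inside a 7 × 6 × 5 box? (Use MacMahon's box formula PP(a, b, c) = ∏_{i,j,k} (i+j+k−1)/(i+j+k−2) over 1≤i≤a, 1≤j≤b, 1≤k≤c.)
PP(7, 6, 5) = 739309710568

Evaluate the triple product over i = 1..7, j = 1..6, k = 1..5. The factors are (2/1) · (3/2) · (4/3) · (5/4) · (6/5) · (3/2) · (4/3) · (5/4) · … (210 factors total). The numerators and denominators telescope so the product is an integer; carrying out the multiplication exactly gives PP(7, 6, 5) = 739309710568.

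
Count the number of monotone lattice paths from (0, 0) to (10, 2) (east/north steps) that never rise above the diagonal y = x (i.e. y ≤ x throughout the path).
Number of paths = 54

By the reflection principle (André's argument), the number of monotone paths to (10, 2) with n ≤ m that never go above y = x is C(12, 10) − C(12, 11) = 66 − 12 = 54.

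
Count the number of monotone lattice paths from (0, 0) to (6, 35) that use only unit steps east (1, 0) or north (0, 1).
Number of paths = 4496388

A monotone lattice path from (0, 0) to (6, 35) consists of 6 east steps and 35 north steps in some order, so it is determined by which 6 of the 41 steps are east. The count is C(41, 6) = 4496388.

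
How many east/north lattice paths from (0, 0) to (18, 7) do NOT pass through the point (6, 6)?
Number of paths = 468688

Total paths from (0, 0) to (18, 7): C(25, 18) = 480700. Paths through (6, 6): (paths (0, 0) → (6, 6)) × (paths (6, 6) → (18, 7)) = C(12, 6) · C(13, 12) = 924 · 13 = 12012. Avoidance count = 480700 − 12012 = 468688.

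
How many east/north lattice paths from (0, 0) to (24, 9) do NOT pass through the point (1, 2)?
Number of paths = 32459700

Total paths from (0, 0) to (24, 9): C(33, 24) = 38567100. Paths through (1, 2): (paths (0, 0) → (1, 2)) × (paths (1, 2) → (24, 9)) = C(3, 1) · C(30, 23) = 3 · 2035800 = 6107400. Avoidance count = 38567100 − 6107400 = 32459700.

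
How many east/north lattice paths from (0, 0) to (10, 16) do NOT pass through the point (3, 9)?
Number of paths = 4556695

Total paths from (0, 0) to (10, 16): C(26, 10) = 5311735. Paths through (3, 9): (paths (0, 0) → (3, 9)) × (paths (3, 9) → (10, 16)) = C(12, 3) · C(14, 7) = 220 · 3432 = 755040. Avoidance count = 5311735 − 755040 = 4556695.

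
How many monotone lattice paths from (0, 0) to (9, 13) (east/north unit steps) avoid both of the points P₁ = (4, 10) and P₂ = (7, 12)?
Number of paths = 320230

Inclusion–exclusion. Total paths: C(22, 9) = 497420. Through P₁: C(14, 4)·C(8, 5) = 56056. Through P₂: C(19, 7)·C(3, 2) = 151164. Since P₁ is strictly southwest of P₂, a monotone path through both must visit P₁ then P₂; paths through both = C(14, 4)·C(5, 3)·C(3, 2) = 30030. Avoid both = 497420 − 56056 − 151164 + 30030 = 320230.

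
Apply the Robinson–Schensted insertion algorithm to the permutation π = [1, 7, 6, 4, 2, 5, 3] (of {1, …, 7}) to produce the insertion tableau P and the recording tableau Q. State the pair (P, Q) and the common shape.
P = [1, 2, 3] / [4, 5] / [6] / [7];  Q = [1, 2, 6] / [3, 7] / [4] / [5];  common shape = (3, 2, 1, 1)

Row-insert the values π_1, π_2, … into P one at a time, bumping the leftmost entry strictly greater than the inserted value down to the next row. The recording tableau Q records, in position (i, j), the step at which that cell was added to P.
  Insert 1 (step 1): P = [1];  Q = [1]
  Insert 7 (step 2): P = [1, 7];  Q = [1, 2]
  Insert 6 (step 3): P = [1, 6] / [7];  Q = [1, 2] / [3]
  Insert 4 (step 4): P = [1, 4] / [6] / [7];  Q = [1, 2] / [3] / [4]
  Insert 2 (step 5): P = [1, 2] / [4] / [6] / [7];  Q = [1, 2] / [3] / [4] / [5]
  Insert 5 (step 6): P = [1, 2, 5] / [4] / [6] / [7];  Q = [1, 2, 6] / [3] / [4] / [5]
  Insert 3 (step 7): P = [1, 2, 3] / [4, 5] / [6] / [7];  Q = [1, 2, 6] / [3, 7] / [4] / [5]
Final shape: (3, 2, 1, 1).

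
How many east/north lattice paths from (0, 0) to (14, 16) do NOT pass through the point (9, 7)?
Number of paths = 122519795

Total paths from (0, 0) to (14, 16): C(30, 14) = 145422675. Paths through (9, 7): (paths (0, 0) → (9, 7)) × (paths (9, 7) → (14, 16)) = C(16, 9) · C(14, 5) = 11440 · 2002 = 22902880. Avoidance count = 145422675 − 22902880 = 122519795.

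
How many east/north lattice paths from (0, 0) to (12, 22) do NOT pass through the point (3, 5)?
Number of paths = 373379240

Total paths from (0, 0) to (12, 22): C(34, 12) = 548354040. Paths through (3, 5): (paths (0, 0) → (3, 5)) × (paths (3, 5) → (12, 22)) = C(8, 3) · C(26, 9) = 56 · 3124550 = 174974800. Avoidance count = 548354040 − 174974800 = 373379240.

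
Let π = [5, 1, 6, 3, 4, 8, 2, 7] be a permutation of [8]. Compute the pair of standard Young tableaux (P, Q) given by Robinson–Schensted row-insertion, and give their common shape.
P = [1, 2, 4, 7] / [3, 6, 8] / [5];  Q = [1, 3, 5, 6] / [2, 4, 8] / [7];  common shape = (4, 3, 1)

Row-insert the values π_1, π_2, … into P one at a time, bumping the leftmost entry strictly greater than the inserted value down to the next row. The recording tableau Q records, in position (i, j), the step at which that cell was added to P.
  Insert 5 (step 1): P = [5];  Q = [1]
  Insert 1 (step 2): P = [1] / [5];  Q = [1] / [2]
  Insert 6 (step 3): P = [1, 6] / [5];  Q = [1, 3] / [2]
  Insert 3 (step 4): P = [1, 3] / [5, 6];  Q = [1, 3] / [2, 4]
  Insert 4 (step 5): P = [1, 3, 4] / [5, 6];  Q = [1, 3, 5] / [2, 4]
  Insert 8 (step 6): P = [1, 3, 4, 8] / [5, 6];  Q = [1, 3, 5, 6] / [2, 4]
  Insert 2 (step 7): P = [1, 2, 4, 8] / [3, 6] / [5];  Q = [1, 3, 5, 6] / [2, 4] / [7]
  Insert 7 (step 8): P = [1, 2, 4, 7] / [3, 6, 8] / [5];  Q = [1, 3, 5, 6] / [2, 4, 8] / [7]
Final shape: (4, 3, 1).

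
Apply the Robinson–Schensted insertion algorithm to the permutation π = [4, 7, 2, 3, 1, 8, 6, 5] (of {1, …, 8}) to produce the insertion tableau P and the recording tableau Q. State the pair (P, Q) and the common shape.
P = [1, 3, 5] / [2, 6, 8] / [4, 7];  Q = [1, 2, 6] / [3, 4, 7] / [5, 8];  common shape = (3, 3, 2)

Row-insert the values π_1, π_2, … into P one at a time, bumping the leftmost entry strictly greater than the inserted value down to the next row. The recording tableau Q records, in position (i, j), the step at which that cell was added to P.
  Insert 4 (step 1): P = [4];  Q = [1]
  Insert 7 (step 2): P = [4, 7];  Q = [1, 2]
  Insert 2 (step 3): P = [2, 7] / [4];  Q = [1, 2] / [3]
  Insert 3 (step 4): P = [2, 3] / [4, 7];  Q = [1, 2] / [3, 4]
  Insert 1 (step 5): P = [1, 3] / [2, 7] / [4];  Q = [1, 2] / [3, 4] / [5]
  Insert 8 (step 6): P = [1, 3, 8] / [2, 7] / [4];  Q = [1, 2, 6] / [3, 4] / [5]
  Insert 6 (step 7): P = [1, 3, 6] / [2, 7, 8] / [4];  Q = [1, 2, 6] / [3, 4, 7] / [5]
  Insert 5 (step 8): P = [1, 3, 5] / [2, 6, 8] / [4, 7];  Q = [1, 2, 6] / [3, 4, 7] / [5, 8]
Final shape: (3, 3, 2).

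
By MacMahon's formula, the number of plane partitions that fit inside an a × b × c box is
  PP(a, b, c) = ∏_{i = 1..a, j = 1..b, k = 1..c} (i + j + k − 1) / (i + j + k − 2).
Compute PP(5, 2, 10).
PP(5, 2, 10) = 2186184

Evaluate the triple product over i = 1..5, j = 1..2, k = 1..10. The factors are (2/1) · (3/2) · (4/3) · (5/4) · (6/5) · (7/6) · (8/7) · (9/8) · … (100 factors total). The numerators and denominators telescope so the product is an integer; carrying out the multiplication exactly gives PP(5, 2, 10) = 2186184.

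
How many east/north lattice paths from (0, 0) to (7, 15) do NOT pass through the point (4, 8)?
Number of paths = 111144

Total paths from (0, 0) to (7, 15): C(22, 7) = 170544. Paths through (4, 8): (paths (0, 0) → (4, 8)) × (paths (4, 8) → (7, 15)) = C(12, 4) · C(10, 3) = 495 · 120 = 59400. Avoidance count = 170544 − 59400 = 111144.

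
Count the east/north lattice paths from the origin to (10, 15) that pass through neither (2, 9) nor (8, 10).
Number of paths = 2192762

Inclusion–exclusion. Total paths: C(25, 10) = 3268760. Through P₁: C(11, 2)·C(14, 8) = 165165. Through P₂: C(18, 8)·C(7, 2) = 918918. Since P₁ is strictly southwest of P₂, a monotone path through both must visit P₁ then P₂; paths through both = C(11, 2)·C(7, 6)·C(7, 2) = 8085. Avoid both = 3268760 − 165165 − 918918 + 8085 = 2192762.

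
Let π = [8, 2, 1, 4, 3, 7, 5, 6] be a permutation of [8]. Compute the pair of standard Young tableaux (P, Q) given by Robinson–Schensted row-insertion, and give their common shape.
P = [1, 3, 5, 6] / [2, 4, 7] / [8];  Q = [1, 4, 6, 8] / [2, 5, 7] / [3];  common shape = (4, 3, 1)

Row-insert the values π_1, π_2, … into P one at a time, bumping the leftmost entry strictly greater than the inserted value down to the next row. The recording tableau Q records, in position (i, j), the step at which that cell was added to P.
  Insert 8 (step 1): P = [8];  Q = [1]
  Insert 2 (step 2): P = [2] / [8];  Q = [1] / [2]
  Insert 1 (step 3): P = [1] / [2] / [8];  Q = [1] / [2] / [3]
  Insert 4 (step 4): P = [1, 4] / [2] / [8];  Q = [1, 4] / [2] / [3]
  Insert 3 (step 5): P = [1, 3] / [2, 4] / [8];  Q = [1, 4] / [2, 5] / [3]
  Insert 7 (step 6): P = [1, 3, 7] / [2, 4] / [8];  Q = [1, 4, 6] / [2, 5] / [3]
  Insert 5 (step 7): P = [1, 3, 5] / [2, 4, 7] / [8];  Q = [1, 4, 6] / [2, 5, 7] / [3]
  Insert 6 (step 8): P = [1, 3, 5, 6] / [2, 4, 7] / [8];  Q = [1, 4, 6, 8] / [2, 5, 7] / [3]
Final shape: (4, 3, 1).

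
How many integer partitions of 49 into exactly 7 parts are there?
p(49, 7 parts) = 8033

Partitions of n into exactly k parts are in bijection with partitions of n − k into at most k parts (subtract 1 from each part). So p(49, exactly 7) = p(42, parts ≤ 7). Computing via the recurrence p(m, j) = p(m, j−1) + p(m−j, j) gives 8033.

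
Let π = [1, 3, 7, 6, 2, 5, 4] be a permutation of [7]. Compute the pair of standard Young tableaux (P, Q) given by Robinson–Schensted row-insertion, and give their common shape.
P = [1, 2, 4] / [3, 5] / [6] / [7];  Q = [1, 2, 3] / [4, 6] / [5] / [7];  common shape = (3, 2, 1, 1)

Row-insert the values π_1, π_2, … into P one at a time, bumping the leftmost entry strictly greater than the inserted value down to the next row. The recording tableau Q records, in position (i, j), the step at which that cell was added to P.
  Insert 1 (step 1): P = [1];  Q = [1]
  Insert 3 (step 2): P = [1, 3];  Q = [1, 2]
  Insert 7 (step 3): P = [1, 3, 7];  Q = [1, 2, 3]
  Insert 6 (step 4): P = [1, 3, 6] / [7];  Q = [1, 2, 3] / [4]
  Insert 2 (step 5): P = [1, 2, 6] / [3] / [7];  Q = [1, 2, 3] / [4] / [5]
  Insert 5 (step 6): P = [1, 2, 5] / [3, 6] / [7];  Q = [1, 2, 3] / [4, 6] / [5]
  Insert 4 (step 7): P = [1, 2, 4] / [3, 5] / [6] / [7];  Q = [1, 2, 3] / [4, 6] / [5] / [7]
Final shape: (3, 2, 1, 1).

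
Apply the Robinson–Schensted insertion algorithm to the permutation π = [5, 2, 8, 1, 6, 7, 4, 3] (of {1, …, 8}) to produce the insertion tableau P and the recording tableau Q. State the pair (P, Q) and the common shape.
P = [1, 3, 7] / [2, 4] / [5, 6] / [8];  Q = [1, 3, 6] / [2, 5] / [4, 7] / [8];  common shape = (3, 2, 2, 1)

Row-insert the values π_1, π_2, … into P one at a time, bumping the leftmost entry strictly greater than the inserted value down to the next row. The recording tableau Q records, in position (i, j), the step at which that cell was added to P.
  Insert 5 (step 1): P = [5];  Q = [1]
  Insert 2 (step 2): P = [2] / [5];  Q = [1] / [2]
  Insert 8 (step 3): P = [2, 8] / [5];  Q = [1, 3] / [2]
  Insert 1 (step 4): P = [1, 8] / [2] / [5];  Q = [1, 3] / [2] / [4]
  Insert 6 (step 5): P = [1, 6] / [2, 8] / [5];  Q = [1, 3] / [2, 5] / [4]
  Insert 7 (step 6): P = [1, 6, 7] / [2, 8] / [5];  Q = [1, 3, 6] / [2, 5] / [4]
  Insert 4 (step 7): P = [1, 4, 7] / [2, 6] / [5, 8];  Q = [1, 3, 6] / [2, 5] / [4, 7]
  Insert 3 (step 8): P = [1, 3, 7] / [2, 4] / [5, 6] / [8];  Q = [1, 3, 6] / [2, 5] / [4, 7] / [8]
Final shape: (3, 2, 2, 1).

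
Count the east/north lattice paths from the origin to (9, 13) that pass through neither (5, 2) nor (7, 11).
Number of paths = 284741

Inclusion–exclusion. Total paths: C(22, 9) = 497420. Through P₁: C(7, 5)·C(15, 4) = 28665. Through P₂: C(18, 7)·C(4, 2) = 190944. Since P₁ is strictly southwest of P₂, a monotone path through both must visit P₁ then P₂; paths through both = C(7, 5)·C(11, 2)·C(4, 2) = 6930. Avoid both = 497420 − 28665 − 190944 + 6930 = 284741.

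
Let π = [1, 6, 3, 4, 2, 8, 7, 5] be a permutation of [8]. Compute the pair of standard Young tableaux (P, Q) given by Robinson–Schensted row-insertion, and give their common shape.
P = [1, 2, 4, 5] / [3, 7] / [6, 8];  Q = [1, 2, 4, 6] / [3, 7] / [5, 8];  common shape = (4, 2, 2)

Row-insert the values π_1, π_2, … into P one at a time, bumping the leftmost entry strictly greater than the inserted value down to the next row. The recording tableau Q records, in position (i, j), the step at which that cell was added to P.
  Insert 1 (step 1): P = [1];  Q = [1]
  Insert 6 (step 2): P = [1, 6];  Q = [1, 2]
  Insert 3 (step 3): P = [1, 3] / [6];  Q = [1, 2] / [3]
  Insert 4 (step 4): P = [1, 3, 4] / [6];  Q = [1, 2, 4] / [3]
  Insert 2 (step 5): P = [1, 2, 4] / [3] / [6];  Q = [1, 2, 4] / [3] / [5]
  Insert 8 (step 6): P = [1, 2, 4, 8] / [3] / [6];  Q = [1, 2, 4, 6] / [3] / [5]
  Insert 7 (step 7): P = [1, 2, 4, 7] / [3, 8] / [6];  Q = [1, 2, 4, 6] / [3, 7] / [5]
  Insert 5 (step 8): P = [1, 2, 4, 5] / [3, 7] / [6, 8];  Q = [1, 2, 4, 6] / [3, 7] / [5, 8]
Final shape: (4, 2, 2).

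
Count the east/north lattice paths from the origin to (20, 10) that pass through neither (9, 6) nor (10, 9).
Number of paths = 22417252

Inclusion–exclusion. Total paths: C(30, 20) = 30045015. Through P₁: C(15, 9)·C(15, 11) = 6831825. Through P₂: C(19, 10)·C(11, 10) = 1016158. Since P₁ is strictly southwest of P₂, a monotone path through both must visit P₁ then P₂; paths through both = C(15, 9)·C(4, 1)·C(11, 10) = 220220. Avoid both = 30045015 − 6831825 − 1016158 + 220220 = 22417252.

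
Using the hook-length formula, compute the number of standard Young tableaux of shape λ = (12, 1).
# SYT of shape (12, 1) = 12

Hook-length formula: f^λ = n! / Π hook(c), product over all cells c of the Young diagram. For λ = (12, 1), n = 13 boxes. Hook lengths by row (left-to-right, top-to-bottom): [13, 11, 10, 9, 8, 7, 6, 5, 4, 3, 2, 1]; [1]. Product of hooks = 518918400. So f^λ = 13! / 518918400 = 6227020800 / 518918400 = 12.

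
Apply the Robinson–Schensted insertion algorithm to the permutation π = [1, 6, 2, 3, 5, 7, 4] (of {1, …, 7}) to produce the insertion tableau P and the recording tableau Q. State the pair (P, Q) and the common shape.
P = [1, 2, 3, 4, 7] / [5] / [6];  Q = [1, 2, 4, 5, 6] / [3] / [7];  common shape = (5, 1, 1)

Row-insert the values π_1, π_2, … into P one at a time, bumping the leftmost entry strictly greater than the inserted value down to the next row. The recording tableau Q records, in position (i, j), the step at which that cell was added to P.
  Insert 1 (step 1): P = [1];  Q = [1]
  Insert 6 (step 2): P = [1, 6];  Q = [1, 2]
  Insert 2 (step 3): P = [1, 2] / [6];  Q = [1, 2] / [3]
  Insert 3 (step 4): P = [1, 2, 3] / [6];  Q = [1, 2, 4] / [3]
  Insert 5 (step 5): P = [1, 2, 3, 5] / [6];  Q = [1, 2, 4, 5] / [3]
  Insert 7 (step 6): P = [1, 2, 3, 5, 7] / [6];  Q = [1, 2, 4, 5, 6] / [3]
  Insert 4 (step 7): P = [1, 2, 3, 4, 7] / [5] / [6];  Q = [1, 2, 4, 5, 6] / [3] / [7]
Final shape: (5, 1, 1).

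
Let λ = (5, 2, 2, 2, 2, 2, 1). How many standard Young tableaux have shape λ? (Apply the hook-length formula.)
# SYT of shape (5, 2, 2, 2, 2, 2, 1) = 116480

Hook-length formula: f^λ = n! / Π hook(c), product over all cells c of the Young diagram. For λ = (5, 2, 2, 2, 2, 2, 1), n = 16 boxes. Hook lengths by row (left-to-right, top-to-bottom): [11, 9, 3, 2, 1]; [7, 5]; [6, 4]; [5, 3]; [4, 2]; [3, 1]; [1]. Product of hooks = 179625600. So f^λ = 16! / 179625600 = 20922789888000 / 179625600 = 116480.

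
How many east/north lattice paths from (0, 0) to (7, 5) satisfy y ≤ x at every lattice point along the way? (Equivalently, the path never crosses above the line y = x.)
Number of paths = 297

By the reflection principle (André's argument), the number of monotone paths to (7, 5) with n ≤ m that never go above y = x is C(12, 7) − C(12, 8) = 792 − 495 = 297.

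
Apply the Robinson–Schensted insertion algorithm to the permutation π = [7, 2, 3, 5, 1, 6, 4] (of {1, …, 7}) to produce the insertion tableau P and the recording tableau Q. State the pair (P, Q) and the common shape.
P = [1, 3, 4, 6] / [2, 5] / [7];  Q = [1, 3, 4, 6] / [2, 7] / [5];  common shape = (4, 2, 1)

Row-insert the values π_1, π_2, … into P one at a time, bumping the leftmost entry strictly greater than the inserted value down to the next row. The recording tableau Q records, in position (i, j), the step at which that cell was added to P.
  Insert 7 (step 1): P = [7];  Q = [1]
  Insert 2 (step 2): P = [2] / [7];  Q = [1] / [2]
  Insert 3 (step 3): P = [2, 3] / [7];  Q = [1, 3] / [2]
  Insert 5 (step 4): P = [2, 3, 5] / [7];  Q = [1, 3, 4] / [2]
  Insert 1 (step 5): P = [1, 3, 5] / [2] / [7];  Q = [1, 3, 4] / [2] / [5]
  Insert 6 (step 6): P = [1, 3, 5, 6] / [2] / [7];  Q = [1, 3, 4, 6] / [2] / [5]
  Insert 4 (step 7): P = [1, 3, 4, 6] / [2, 5] / [7];  Q = [1, 3, 4, 6] / [2, 7] / [5]
Final shape: (4, 2, 1).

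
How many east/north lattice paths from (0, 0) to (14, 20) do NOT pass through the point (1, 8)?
Number of paths = 1345172940

Total paths from (0, 0) to (14, 20): C(34, 14) = 1391975640. Paths through (1, 8): (paths (0, 0) → (1, 8)) × (paths (1, 8) → (14, 20)) = C(9, 1) · C(25, 13) = 9 · 5200300 = 46802700. Avoidance count = 1391975640 − 46802700 = 1345172940.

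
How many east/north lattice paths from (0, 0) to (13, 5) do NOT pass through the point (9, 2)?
Number of paths = 6643

Total paths from (0, 0) to (13, 5): C(18, 13) = 8568. Paths through (9, 2): (paths (0, 0) → (9, 2)) × (paths (9, 2) → (13, 5)) = C(11, 9) · C(7, 4) = 55 · 35 = 1925. Avoidance count = 8568 − 1925 = 6643.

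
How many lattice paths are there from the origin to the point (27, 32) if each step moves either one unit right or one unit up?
Number of paths = 48402641245296107

A monotone lattice path from (0, 0) to (27, 32) consists of 27 east steps and 32 north steps in some order, so it is determined by which 27 of the 59 steps are east. The count is C(59, 27) = 48402641245296107.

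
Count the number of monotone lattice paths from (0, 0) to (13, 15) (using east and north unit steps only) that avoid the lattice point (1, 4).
Number of paths = 30681770

Total paths from (0, 0) to (13, 15): C(28, 13) = 37442160. Paths through (1, 4): (paths (0, 0) → (1, 4)) × (paths (1, 4) → (13, 15)) = C(5, 1) · C(23, 12) = 5 · 1352078 = 6760390. Avoidance count = 37442160 − 6760390 = 30681770.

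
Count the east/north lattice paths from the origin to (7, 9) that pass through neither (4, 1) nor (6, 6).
Number of paths = 7339

Inclusion–exclusion. Total paths: C(16, 7) = 11440. Through P₁: C(5, 4)·C(11, 3) = 825. Through P₂: C(12, 6)·C(4, 1) = 3696. Since P₁ is strictly southwest of P₂, a monotone path through both must visit P₁ then P₂; paths through both = C(5, 4)·C(7, 2)·C(4, 1) = 420. Avoid both = 11440 − 825 − 3696 + 420 = 7339.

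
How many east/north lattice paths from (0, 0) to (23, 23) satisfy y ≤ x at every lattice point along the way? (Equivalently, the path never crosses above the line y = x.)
Number of paths = 343059613650

By the reflection principle (André's argument), the number of monotone paths to (23, 23) with n ≤ m that never go above y = x is C(46, 23) − C(46, 24) = 8233430727600 − 7890371113950 = 343059613650.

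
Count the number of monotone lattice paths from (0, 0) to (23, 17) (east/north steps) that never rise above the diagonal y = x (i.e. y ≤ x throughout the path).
Number of paths = 25880277150

By the reflection principle (André's argument), the number of monotone paths to (23, 17) with n ≤ m that never go above y = x is C(40, 23) − C(40, 24) = 88732378800 − 62852101650 = 25880277150.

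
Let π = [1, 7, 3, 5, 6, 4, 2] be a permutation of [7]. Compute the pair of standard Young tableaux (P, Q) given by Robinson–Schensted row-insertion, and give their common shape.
P = [1, 2, 4, 6] / [3] / [5] / [7];  Q = [1, 2, 4, 5] / [3] / [6] / [7];  common shape = (4, 1, 1, 1)

Row-insert the values π_1, π_2, … into P one at a time, bumping the leftmost entry strictly greater than the inserted value down to the next row. The recording tableau Q records, in position (i, j), the step at which that cell was added to P.
  Insert 1 (step 1): P = [1];  Q = [1]
  Insert 7 (step 2): P = [1, 7];  Q = [1, 2]
  Insert 3 (step 3): P = [1, 3] / [7];  Q = [1, 2] / [3]
  Insert 5 (step 4): P = [1, 3, 5] / [7];  Q = [1, 2, 4] / [3]
  Insert 6 (step 5): P = [1, 3, 5, 6] / [7];  Q = [1, 2, 4, 5] / [3]
  Insert 4 (step 6): P = [1, 3, 4, 6] / [5] / [7];  Q = [1, 2, 4, 5] / [3] / [6]
  Insert 2 (step 7): P = [1, 2, 4, 6] / [3] / [5] / [7];  Q = [1, 2, 4, 5] / [3] / [6] / [7]
Final shape: (4, 1, 1, 1).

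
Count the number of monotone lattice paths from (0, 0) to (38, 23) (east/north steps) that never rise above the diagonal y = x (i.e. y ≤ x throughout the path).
Number of paths = 15400866695524800

By the reflection principle (André's argument), the number of monotone paths to (38, 23) with n ≤ m that never go above y = x is C(61, 38) − C(61, 39) = 37539612570341700 − 22138745874816900 = 15400866695524800.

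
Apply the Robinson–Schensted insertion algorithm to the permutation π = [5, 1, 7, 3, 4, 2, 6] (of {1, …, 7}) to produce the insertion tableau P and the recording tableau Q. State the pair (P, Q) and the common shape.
P = [1, 2, 4, 6] / [3, 7] / [5];  Q = [1, 3, 5, 7] / [2, 4] / [6];  common shape = (4, 2, 1)

Row-insert the values π_1, π_2, … into P one at a time, bumping the leftmost entry strictly greater than the inserted value down to the next row. The recording tableau Q records, in position (i, j), the step at which that cell was added to P.
  Insert 5 (step 1): P = [5];  Q = [1]
  Insert 1 (step 2): P = [1] / [5];  Q = [1] / [2]
  Insert 7 (step 3): P = [1, 7] / [5];  Q = [1, 3] / [2]
  Insert 3 (step 4): P = [1, 3] / [5, 7];  Q = [1, 3] / [2, 4]
  Insert 4 (step 5): P = [1, 3, 4] / [5, 7];  Q = [1, 3, 5] / [2, 4]
  Insert 2 (step 6): P = [1, 2, 4] / [3, 7] / [5];  Q = [1, 3, 5] / [2, 4] / [6]
  Insert 6 (step 7): P = [1, 2, 4, 6] / [3, 7] / [5];  Q = [1, 3, 5, 7] / [2, 4] / [6]
Final shape: (4, 2, 1).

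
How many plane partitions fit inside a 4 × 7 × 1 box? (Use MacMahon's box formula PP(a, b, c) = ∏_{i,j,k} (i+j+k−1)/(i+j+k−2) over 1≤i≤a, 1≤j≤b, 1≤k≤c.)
PP(4, 7, 1) = 330

Evaluate the triple product over i = 1..4, j = 1..7, k = 1..1. The factors are (2/1) · (3/2) · (4/3) · (5/4) · (6/5) · (7/6) · (8/7) · (3/2) · … (28 factors total). The numerators and denominators telescope so the product is an integer; carrying out the multiplication exactly gives PP(4, 7, 1) = 330.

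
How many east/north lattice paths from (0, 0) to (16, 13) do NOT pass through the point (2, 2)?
Number of paths = 41119515

Total paths from (0, 0) to (16, 13): C(29, 16) = 67863915. Paths through (2, 2): (paths (0, 0) → (2, 2)) × (paths (2, 2) → (16, 13)) = C(4, 2) · C(25, 14) = 6 · 4457400 = 26744400. Avoidance count = 67863915 − 26744400 = 41119515.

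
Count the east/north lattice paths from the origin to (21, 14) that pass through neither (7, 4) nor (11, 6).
Number of paths = 1347798012

Inclusion–exclusion. Total paths: C(35, 21) = 2319959400. Through P₁: C(11, 7)·C(24, 14) = 647214480. Through P₂: C(17, 11)·C(18, 10) = 541549008. Since P₁ is strictly southwest of P₂, a monotone path through both must visit P₁ then P₂; paths through both = C(11, 7)·C(6, 4)·C(18, 10) = 216602100. Avoid both = 2319959400 − 647214480 − 541549008 + 216602100 = 1347798012.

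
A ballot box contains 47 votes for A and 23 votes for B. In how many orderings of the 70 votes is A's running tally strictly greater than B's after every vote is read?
Strict-lead orderings = 614265689787160320

Total orderings of the 70 votes with 47 for A: C(70, 47) = 1791608261879217600. By the Bertrand ballot formula (Cycle Lemma / reflection principle), the number of orderings in which A is strictly ahead of B throughout is (p − q)/(p + q) · C(p + q, p) = (47 − 23)/(47 + 23) · 1791608261879217600 = 614265689787160320.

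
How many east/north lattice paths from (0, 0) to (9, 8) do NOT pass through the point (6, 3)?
Number of paths = 19606

Total paths from (0, 0) to (9, 8): C(17, 9) = 24310. Paths through (6, 3): (paths (0, 0) → (6, 3)) × (paths (6, 3) → (9, 8)) = C(9, 6) · C(8, 3) = 84 · 56 = 4704. Avoidance count = 24310 − 4704 = 19606.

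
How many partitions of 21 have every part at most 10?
p(21, parts ≤ 10) = 653

Use the recurrence p(n, m) = p(n, m−1) + p(n−m, m): either the largest part is < m (count p(n, m−1)) or the largest part is exactly m (remove one copy of m, count p(n−m, m)). With p(0, ·) = 1 this gives p(21, parts ≤ 10) = 653. (By conjugating Young diagrams, this also counts partitions of 21 into at most 10 parts.)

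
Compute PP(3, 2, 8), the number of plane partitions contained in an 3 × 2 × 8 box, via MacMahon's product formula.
PP(3, 2, 8) = 9075

Evaluate the triple product over i = 1..3, j = 1..2, k = 1..8. The factors are (2/1) · (3/2) · (4/3) · (5/4) · (6/5) · (7/6) · (8/7) · (9/8) · … (48 factors total). The numerators and denominators telescope so the product is an integer; carrying out the multiplication exactly gives PP(3, 2, 8) = 9075.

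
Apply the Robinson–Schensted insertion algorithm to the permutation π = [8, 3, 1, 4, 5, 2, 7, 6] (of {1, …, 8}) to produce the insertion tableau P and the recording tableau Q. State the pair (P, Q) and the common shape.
P = [1, 2, 5, 6] / [3, 4, 7] / [8];  Q = [1, 4, 5, 7] / [2, 6, 8] / [3];  common shape = (4, 3, 1)

Row-insert the values π_1, π_2, … into P one at a time, bumping the leftmost entry strictly greater than the inserted value down to the next row. The recording tableau Q records, in position (i, j), the step at which that cell was added to P.
  Insert 8 (step 1): P = [8];  Q = [1]
  Insert 3 (step 2): P = [3] / [8];  Q = [1] / [2]
  Insert 1 (step 3): P = [1] / [3] / [8];  Q = [1] / [2] / [3]
  Insert 4 (step 4): P = [1, 4] / [3] / [8];  Q = [1, 4] / [2] / [3]
  Insert 5 (step 5): P = [1, 4, 5] / [3] / [8];  Q = [1, 4, 5] / [2] / [3]
  Insert 2 (step 6): P = [1, 2, 5] / [3, 4] / [8];  Q = [1, 4, 5] / [2, 6] / [3]
  Insert 7 (step 7): P = [1, 2, 5, 7] / [3, 4] / [8];  Q = [1, 4, 5, 7] / [2, 6] / [3]
  Insert 6 (step 8): P = [1, 2, 5, 6] / [3, 4, 7] / [8];  Q = [1, 4, 5, 7] / [2, 6, 8] / [3]
Final shape: (4, 3, 1).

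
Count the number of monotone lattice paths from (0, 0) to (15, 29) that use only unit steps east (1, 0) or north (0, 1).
Number of paths = 229911617056

A monotone lattice path from (0, 0) to (15, 29) consists of 15 east steps and 29 north steps in some order, so it is determined by which 15 of the 44 steps are east. The count is C(44, 15) = 229911617056.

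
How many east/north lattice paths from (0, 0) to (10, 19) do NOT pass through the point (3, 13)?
Number of paths = 19069050

Total paths from (0, 0) to (10, 19): C(29, 10) = 20030010. Paths through (3, 13): (paths (0, 0) → (3, 13)) × (paths (3, 13) → (10, 19)) = C(16, 3) · C(13, 7) = 560 · 1716 = 960960. Avoidance count = 20030010 − 960960 = 19069050.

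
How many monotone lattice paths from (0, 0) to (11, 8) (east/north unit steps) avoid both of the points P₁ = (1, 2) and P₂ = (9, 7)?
Number of paths = 28821

Inclusion–exclusion. Total paths: C(19, 11) = 75582. Through P₁: C(3, 1)·C(16, 10) = 24024. Through P₂: C(16, 9)·C(3, 2) = 34320. Since P₁ is strictly southwest of P₂, a monotone path through both must visit P₁ then P₂; paths through both = C(3, 1)·C(13, 8)·C(3, 2) = 11583. Avoid both = 75582 − 24024 − 34320 + 11583 = 28821.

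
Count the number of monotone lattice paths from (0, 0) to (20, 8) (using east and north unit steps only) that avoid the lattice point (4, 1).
Number of paths = 1882320

Total paths from (0, 0) to (20, 8): C(28, 20) = 3108105. Paths through (4, 1): (paths (0, 0) → (4, 1)) × (paths (4, 1) → (20, 8)) = C(5, 4) · C(23, 16) = 5 · 245157 = 1225785. Avoidance count = 3108105 − 1225785 = 1882320.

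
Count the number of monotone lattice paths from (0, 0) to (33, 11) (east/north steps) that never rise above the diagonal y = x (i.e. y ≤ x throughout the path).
Number of paths = 5188082354

By the reflection principle (André's argument), the number of monotone paths to (33, 11) with n ≤ m that never go above y = x is C(44, 33) − C(44, 34) = 7669339132 − 2481256778 = 5188082354.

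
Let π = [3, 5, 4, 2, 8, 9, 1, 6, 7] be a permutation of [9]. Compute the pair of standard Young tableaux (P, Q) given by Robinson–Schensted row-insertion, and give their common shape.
P = [1, 4, 6, 7] / [2, 8, 9] / [3] / [5];  Q = [1, 2, 5, 6] / [3, 8, 9] / [4] / [7];  common shape = (4, 3, 1, 1)

Row-insert the values π_1, π_2, … into P one at a time, bumping the leftmost entry strictly greater than the inserted value down to the next row. The recording tableau Q records, in position (i, j), the step at which that cell was added to P.
  Insert 3 (step 1): P = [3];  Q = [1]
  Insert 5 (step 2): P = [3, 5];  Q = [1, 2]
  Insert 4 (step 3): P = [3, 4] / [5];  Q = [1, 2] / [3]
  Insert 2 (step 4): P = [2, 4] / [3] / [5];  Q = [1, 2] / [3] / [4]
  Insert 8 (step 5): P = [2, 4, 8] / [3] / [5];  Q = [1, 2, 5] / [3] / [4]
  Insert 9 (step 6): P = [2, 4, 8, 9] / [3] / [5];  Q = [1, 2, 5, 6] / [3] / [4]
  Insert 1 (step 7): P = [1, 4, 8, 9] / [2] / [3] / [5];  Q = [1, 2, 5, 6] / [3] / [4] / [7]
  Insert 6 (step 8): P = [1, 4, 6, 9] / [2, 8] / [3] / [5];  Q = [1, 2, 5, 6] / [3, 8] / [4] / [7]
  Insert 7 (step 9): P = [1, 4, 6, 7] / [2, 8, 9] / [3] / [5];  Q = [1, 2, 5, 6] / [3, 8, 9] / [4] / [7]
Final shape: (4, 3, 1, 1).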